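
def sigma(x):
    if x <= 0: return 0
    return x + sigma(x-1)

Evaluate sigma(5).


sigma(5)
= 5 + 4 + 3 + 2 + 1 + sigma(0)
= 5 + 4 + 3 + 2 + 1 + 0
= 15

15


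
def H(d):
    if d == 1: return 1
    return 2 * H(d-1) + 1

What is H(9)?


H(9) = 2 * H(8) + 1
H(8) = 2 * H(7) + 1
H(7) = 2 * H(6) + 1
H(6) = 2 * H(5) + 1
H(5) = 2 * H(4) + 1
H(4) = 2 * H(3) + 1
H(3) = 2 * H(2) + 1
H(2) = 2 * H(1) + 1
H(1) = 1  (base case)
H(2) = 2 * 1 + 1 = 3
H(3) = 2 * 3 + 1 = 7
H(4) = 2 * 7 + 1 = 15
H(5) = 2 * 15 + 1 = 31
H(6) = 2 * 31 + 1 = 63
H(7) = 2 * 63 + 1 = 127
H(8) = 2 * 127 + 1 = 255
H(9) = 2 * 255 + 1 = 511

511


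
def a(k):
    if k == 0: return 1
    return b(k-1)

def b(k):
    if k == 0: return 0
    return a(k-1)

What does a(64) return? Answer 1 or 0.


a(64) = b(63)
b(63) = a(62)
a(62) = b(61)
b(61) = a(60)
a(60) = b(59)
b(59) = a(58)
a(58) = b(57)
b(57) = a(56)
a(56) = b(55)
b(55) = a(54)
a(54) = b(53)
b(53) = a(52)
a(52) = b(51)
b(51) = a(50)
a(50) = b(49)
b(49) = a(48)
a(48) = b(47)
b(47) = a(46)
a(46) = b(45)
b(45) = a(44)
a(44) = b(43)
b(43) = a(42)
a(42) = b(41)
b(41) = a(40)
a(40) = b(39)
b(39) = a(38)
a(38) = b(37)
b(37) = a(36)
a(36) = b(35)
b(35) = a(34)
a(34) = b(33)
b(33) = a(32)
a(32) = b(31)
b(31) = a(30)
a(30) = b(29)
b(29) = a(28)
a(28) = b(27)
b(27) = a(26)
a(26) = b(25)
b(25) = a(24)
a(24) = b(23)
b(23) = a(22)
a(22) = b(21)
b(21) = a(20)
a(20) = b(19)
b(19) = a(18)
a(18) = b(17)
b(17) = a(16)
a(16) = b(15)
b(15) = a(14)
a(14) = b(13)
b(13) = a(12)
a(12) = b(11)
b(11) = a(10)
a(10) = b(9)
b(9) = a(8)
a(8) = b(7)
b(7) = a(6)
a(6) = b(5)
b(5) = a(4)
a(4) = b(3)
b(3) = a(2)
a(2) = b(1)
b(1) = a(0)
a(0) = 1  (base case)
Result: 1

1


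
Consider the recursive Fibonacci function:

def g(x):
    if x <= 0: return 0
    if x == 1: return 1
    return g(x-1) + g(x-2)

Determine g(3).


Computing g(3) bottom-up:
g(0) = 0
g(1) = 1
g(2) = g(1) + g(0) = 1 + 0 = 1
g(3) = g(2) + g(1) = 1 + 1 = 2

2


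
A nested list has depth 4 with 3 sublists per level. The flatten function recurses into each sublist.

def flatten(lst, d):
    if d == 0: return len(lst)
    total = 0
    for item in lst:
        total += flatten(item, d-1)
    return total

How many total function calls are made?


At depth 0 (root): 1 call
At depth 1: each of 1 parents calls flatten on 3 children = 3 calls
At depth 2: each of 3 parents calls flatten on 3 children = 9 calls
At depth 3: each of 9 parents calls flatten on 3 children = 27 calls
At depth 4: each of 27 parents calls flatten on 3 children = 81 calls
Total: 1 + 3 + 9 + 27 + 81 = 121

121


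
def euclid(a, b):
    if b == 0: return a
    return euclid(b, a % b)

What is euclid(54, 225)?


euclid(54, 225) = euclid(225, 54)
euclid(225, 54) = euclid(54, 9)
euclid(54, 9) = euclid(9, 0)
euclid(9, 0) = 9  (base case)

9


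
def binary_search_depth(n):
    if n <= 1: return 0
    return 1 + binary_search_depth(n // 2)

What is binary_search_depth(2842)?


2842 / 2 = 1421
1421 / 2 = 710
710 / 2 = 355
355 / 2 = 177
177 / 2 = 88
88 / 2 = 44
44 / 2 = 22
22 / 2 = 11
11 / 2 = 5
5 / 2 = 2
2 / 2 = 1
Reached 1 after 11 halvings

11


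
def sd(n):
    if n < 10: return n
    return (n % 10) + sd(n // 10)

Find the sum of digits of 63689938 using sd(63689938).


sd(63689938) = 8 + sd(6368993)
sd(6368993) = 3 + sd(636899)
sd(636899) = 9 + sd(63689)
sd(63689) = 9 + sd(6368)
sd(6368) = 8 + sd(636)
sd(636) = 6 + sd(63)
sd(63) = 3 + sd(6)
sd(6) = 6  (base case)
Total: 8 + 3 + 9 + 9 + 8 + 6 + 3 + 6 = 52

52


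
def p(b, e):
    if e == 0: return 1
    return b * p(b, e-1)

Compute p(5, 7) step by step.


p(5, 7)
= 5 * p(5, 6)
= 5 * 5 * p(5, 5)
= 5 * 5 * 5 * p(5, 4)
= 5 * 5 * 5 * 5 * p(5, 3)
= 5 * 5 * 5 * 5 * 5 * p(5, 2)
= 5 * 5 * 5 * 5 * 5 * 5 * p(5, 1)
= 5 * 5 * 5 * 5 * 5 * 5 * 5 * p(5, 0)
= 5 * 5 * 5 * 5 * 5 * 5 * 5 * 1
= 78125

78125


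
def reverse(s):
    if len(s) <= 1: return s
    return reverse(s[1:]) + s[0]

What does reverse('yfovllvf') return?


reverse('yfovllvf') = reverse('fovllvf') + 'y'
reverse('fovllvf') = reverse('ovllvf') + 'f'
reverse('ovllvf') = reverse('vllvf') + 'o'
reverse('vllvf') = reverse('llvf') + 'v'
reverse('llvf') = reverse('lvf') + 'l'
reverse('lvf') = reverse('vf') + 'l'
reverse('vf') = reverse('f') + 'v'
reverse('f') = 'f'  (base case)
Concatenating: 'f' + 'v' + 'l' + 'l' + 'v' + 'o' + 'f' + 'y' = 'fvllvofy'

fvllvofy


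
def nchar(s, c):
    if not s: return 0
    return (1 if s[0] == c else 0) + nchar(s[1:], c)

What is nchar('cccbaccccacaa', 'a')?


s[0]='c' != 'a' -> 0
s[0]='c' != 'a' -> 0
s[0]='c' != 'a' -> 0
s[0]='b' != 'a' -> 0
s[0]='a' == 'a' -> 1
s[0]='c' != 'a' -> 0
s[0]='c' != 'a' -> 0
s[0]='c' != 'a' -> 0
s[0]='c' != 'a' -> 0
s[0]='a' == 'a' -> 1
s[0]='c' != 'a' -> 0
s[0]='a' == 'a' -> 1
s[0]='a' == 'a' -> 1
Sum: 0 + 0 + 0 + 0 + 1 + 0 + 0 + 0 + 0 + 1 + 0 + 1 + 1 = 4

4


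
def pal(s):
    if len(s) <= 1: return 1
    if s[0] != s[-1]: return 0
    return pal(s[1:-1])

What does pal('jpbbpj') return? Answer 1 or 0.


pal('jpbbpj'): s[0]='j' == s[-1]='j' -> check pal('pbbp')
pal('pbbp'): s[0]='p' == s[-1]='p' -> check pal('bb')
pal('bb'): s[0]='b' == s[-1]='b' -> check pal('')
pal(''): len <= 1 -> return 1  (base case)
Result: 1 (palindrome)

1


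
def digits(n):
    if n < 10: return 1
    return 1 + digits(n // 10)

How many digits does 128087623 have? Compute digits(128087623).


digits(128087623) = 1 + digits(12808762)
digits(12808762) = 1 + digits(1280876)
digits(1280876) = 1 + digits(128087)
digits(128087) = 1 + digits(12808)
digits(12808) = 1 + digits(1280)
digits(1280) = 1 + digits(128)
digits(128) = 1 + digits(12)
digits(12) = 1 + digits(1)
digits(1) = 1  (base case: 1 < 10)
Unwinding: 1 + 1 + 1 + 1 + 1 + 1 + 1 + 1 + 1 = 9

9


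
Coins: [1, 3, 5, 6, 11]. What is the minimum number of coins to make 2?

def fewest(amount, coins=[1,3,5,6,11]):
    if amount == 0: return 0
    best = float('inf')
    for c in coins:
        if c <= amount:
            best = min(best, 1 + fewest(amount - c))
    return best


Building up with DP:
fewest(0) = 0
fewest(1) = min(1+fewest(0)=1+0=1) = 1
fewest(2) = min(1+fewest(1)=1+1=2) = 2

2


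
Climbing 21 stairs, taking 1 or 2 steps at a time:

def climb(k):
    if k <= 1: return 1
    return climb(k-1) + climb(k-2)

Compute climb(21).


Building up from base cases:
climb(0) = 1
climb(1) = 1
climb(2) = climb(1) + climb(0) = 1 + 1 = 2
climb(3) = climb(2) + climb(1) = 2 + 1 = 3
climb(4) = climb(3) + climb(2) = 3 + 2 = 5
climb(5) = climb(4) + climb(3) = 5 + 3 = 8
climb(6) = climb(5) + climb(4) = 8 + 5 = 13
climb(7) = climb(6) + climb(5) = 13 + 8 = 21
climb(8) = climb(7) + climb(6) = 21 + 13 = 34
climb(9) = climb(8) + climb(7) = 34 + 21 = 55
climb(10) = climb(9) + climb(8) = 55 + 34 = 89
climb(11) = climb(10) + climb(9) = 89 + 55 = 144
climb(12) = climb(11) + climb(10) = 144 + 89 = 233
climb(13) = climb(12) + climb(11) = 233 + 144 = 377
climb(14) = climb(13) + climb(12) = 377 + 233 = 610
climb(15) = climb(14) + climb(13) = 610 + 377 = 987
climb(16) = climb(15) + climb(14) = 987 + 610 = 1597
climb(17) = climb(16) + climb(15) = 1597 + 987 = 2584
climb(18) = climb(17) + climb(16) = 2584 + 1597 = 4181
climb(19) = climb(18) + climb(17) = 4181 + 2584 = 6765
climb(20) = climb(19) + climb(18) = 6765 + 4181 = 10946
climb(21) = climb(20) + climb(19) = 10946 + 6765 = 17711

17711


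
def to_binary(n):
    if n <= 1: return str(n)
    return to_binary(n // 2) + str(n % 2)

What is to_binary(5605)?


to_binary(5605) = to_binary(2802) + '1'
to_binary(2802) = to_binary(1401) + '0'
to_binary(1401) = to_binary(700) + '1'
to_binary(700) = to_binary(350) + '0'
to_binary(350) = to_binary(175) + '0'
to_binary(175) = to_binary(87) + '1'
to_binary(87) = to_binary(43) + '1'
to_binary(43) = to_binary(21) + '1'
to_binary(21) = to_binary(10) + '1'
to_binary(10) = to_binary(5) + '0'
to_binary(5) = to_binary(2) + '1'
to_binary(2) = to_binary(1) + '0'
to_binary(1) = '1'  (base case)
Concatenating: '1' + '0' + '1' + '0' + '1' + '1' + '1' + '1' + '0' + '0' + '1' + '0' + '1' = '1010111100101'

1010111100101


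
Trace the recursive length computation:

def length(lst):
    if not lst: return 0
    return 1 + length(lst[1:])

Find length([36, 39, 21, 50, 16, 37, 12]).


length([36, 39, 21, 50, 16, 37, 12]) = 1 + length([39, 21, 50, 16, 37, 12])
length([39, 21, 50, 16, 37, 12]) = 1 + length([21, 50, 16, 37, 12])
length([21, 50, 16, 37, 12]) = 1 + length([50, 16, 37, 12])
length([50, 16, 37, 12]) = 1 + length([16, 37, 12])
length([16, 37, 12]) = 1 + length([37, 12])
length([37, 12]) = 1 + length([12])
length([12]) = 1 + length([])
length([]) = 0  (base case)
Unwinding: 1 + 1 + 1 + 1 + 1 + 1 + 1 + 0 = 7

7


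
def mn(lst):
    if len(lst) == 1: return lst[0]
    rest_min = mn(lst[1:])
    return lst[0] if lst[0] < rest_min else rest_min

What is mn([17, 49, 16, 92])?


mn([17, 49, 16, 92]): compare 17 with mn([49, 16, 92])
mn([49, 16, 92]): compare 49 with mn([16, 92])
mn([16, 92]): compare 16 with mn([92])
mn([92]) = 92  (base case)
Compare 16 with 92 -> 16
Compare 49 with 16 -> 16
Compare 17 with 16 -> 16

16


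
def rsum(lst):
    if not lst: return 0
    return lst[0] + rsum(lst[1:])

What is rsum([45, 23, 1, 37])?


rsum([45, 23, 1, 37]) = 45 + rsum([23, 1, 37])
rsum([23, 1, 37]) = 23 + rsum([1, 37])
rsum([1, 37]) = 1 + rsum([37])
rsum([37]) = 37 + rsum([])
rsum([]) = 0  (base case)
Total: 45 + 23 + 1 + 37 + 0 = 106

106


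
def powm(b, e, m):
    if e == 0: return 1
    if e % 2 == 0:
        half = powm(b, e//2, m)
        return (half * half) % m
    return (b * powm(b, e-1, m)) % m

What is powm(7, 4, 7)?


powm(7, 4, 7): e is even, compute powm(7, 2, 7)
  powm(7, 2, 7): e is even, compute powm(7, 1, 7)
    powm(7, 1, 7): e is odd, compute powm(7, 0, 7)
      powm(7, 0, 7) = 1
    (7 * 1) % 7 = 0
  half=0, (0*0) % 7 = 0
half=0, (0*0) % 7 = 0

0


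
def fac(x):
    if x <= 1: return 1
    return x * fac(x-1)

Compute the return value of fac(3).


fac(3)
= 3 * fac(2)
= 3 * 2 * fac(1)
= 3 * 2 * 1
= 6

6


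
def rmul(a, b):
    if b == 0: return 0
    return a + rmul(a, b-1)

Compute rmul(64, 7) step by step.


rmul(64, 7) = 64 + rmul(64, 6)
rmul(64, 6) = 64 + rmul(64, 5)
rmul(64, 5) = 64 + rmul(64, 4)
rmul(64, 4) = 64 + rmul(64, 3)
rmul(64, 3) = 64 + rmul(64, 2)
rmul(64, 2) = 64 + rmul(64, 1)
rmul(64, 1) = 64 + rmul(64, 0)
rmul(64, 0) = 0  (base case)
Total: 64 + 64 + 64 + 64 + 64 + 64 + 64 + 0 = 448

448


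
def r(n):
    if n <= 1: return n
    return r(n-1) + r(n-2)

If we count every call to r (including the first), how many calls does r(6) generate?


Let C(n) = total calls for r(n)
C(0) = 1, C(1) = 1
C(2) = 1 + C(1) + C(0) = 1 + 1 + 1 = 3
C(3) = 1 + C(2) + C(1) = 1 + 3 + 1 = 5
C(4) = 1 + C(3) + C(2) = 1 + 5 + 3 = 9
C(5) = 1 + C(4) + C(3) = 1 + 9 + 5 = 15
C(6) = 1 + C(5) + C(4) = 1 + 15 + 9 = 25

25


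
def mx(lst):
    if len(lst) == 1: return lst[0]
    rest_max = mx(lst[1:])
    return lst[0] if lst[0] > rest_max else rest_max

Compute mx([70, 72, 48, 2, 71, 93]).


mx([70, 72, 48, 2, 71, 93]): compare 70 with mx([72, 48, 2, 71, 93])
mx([72, 48, 2, 71, 93]): compare 72 with mx([48, 2, 71, 93])
mx([48, 2, 71, 93]): compare 48 with mx([2, 71, 93])
mx([2, 71, 93]): compare 2 with mx([71, 93])
mx([71, 93]): compare 71 with mx([93])
mx([93]) = 93  (base case)
Compare 71 with 93 -> 93
Compare 2 with 93 -> 93
Compare 48 with 93 -> 93
Compare 72 with 93 -> 93
Compare 70 with 93 -> 93

93


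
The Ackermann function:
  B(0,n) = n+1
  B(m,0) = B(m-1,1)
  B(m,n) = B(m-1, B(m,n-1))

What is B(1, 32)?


B(1, 32) = B(0, B(1, 31))
  B(1, 31) = B(0, B(1, 30))
    B(1, 30) = B(0, B(1, 29))
      B(1, 29) = B(0, B(1, 28))
        B(1, 28) = B(0, B(1, 27))
          B(1, 27) = B(0, B(1, 26))
          B(1, 26) = B(0, B(1, 25))
          B(1, 25) = B(0, B(1, 24))
          B(1, 24) = B(0, B(1, 23))
          B(1, 23) = B(0, B(1, 22))
          B(1, 22) = B(0, B(1, 21))
          B(1, 21) = B(0, B(1, 20))
          B(1, 20) = B(0, B(1, 19))
          B(1, 19) = B(0, B(1, 18))
          B(1, 18) = B(0, B(1, 17))
          B(1, 17) = B(0, B(1, 16))
          B(1, 16) = B(0, B(1, 15))
          B(1, 15) = B(0, B(1, 14))
          B(1, 14) = B(0, B(1, 13))
          B(1, 13) = B(0, B(1, 12))
          B(1, 12) = B(0, B(1, 11))
          B(1, 11) = B(0, B(1, 10))
          B(1, 10) = B(0, B(1, 9))
          B(1, 9) = B(0, B(1, 8))
          B(1, 8) = B(0, B(1, 7))
... (trace truncated)
Result: B(1, 32) = 34

34


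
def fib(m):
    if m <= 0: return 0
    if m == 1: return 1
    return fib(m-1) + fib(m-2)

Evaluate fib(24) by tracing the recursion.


Computing fib(24) bottom-up:
fib(0) = 0
fib(1) = 1
fib(2) = fib(1) + fib(0) = 1 + 0 = 1
fib(3) = fib(2) + fib(1) = 1 + 1 = 2
fib(4) = fib(3) + fib(2) = 2 + 1 = 3
fib(5) = fib(4) + fib(3) = 3 + 2 = 5
fib(6) = fib(5) + fib(4) = 5 + 3 = 8
fib(7) = fib(6) + fib(5) = 8 + 5 = 13
fib(8) = fib(7) + fib(6) = 13 + 8 = 21
fib(9) = fib(8) + fib(7) = 21 + 13 = 34
fib(10) = fib(9) + fib(8) = 34 + 21 = 55
fib(11) = fib(10) + fib(9) = 55 + 34 = 89
fib(12) = fib(11) + fib(10) = 89 + 55 = 144
fib(13) = fib(12) + fib(11) = 144 + 89 = 233
fib(14) = fib(13) + fib(12) = 233 + 144 = 377
fib(15) = fib(14) + fib(13) = 377 + 233 = 610
fib(16) = fib(15) + fib(14) = 610 + 377 = 987
fib(17) = fib(16) + fib(15) = 987 + 610 = 1597
fib(18) = fib(17) + fib(16) = 1597 + 987 = 2584
fib(19) = fib(18) + fib(17) = 2584 + 1597 = 4181
fib(20) = fib(19) + fib(18) = 4181 + 2584 = 6765
fib(21) = fib(20) + fib(19) = 6765 + 4181 = 10946
fib(22) = fib(21) + fib(20) = 10946 + 6765 = 17711
fib(23) = fib(22) + fib(21) = 17711 + 10946 = 28657
fib(24) = fib(23) + fib(22) = 28657 + 17711 = 46368

46368


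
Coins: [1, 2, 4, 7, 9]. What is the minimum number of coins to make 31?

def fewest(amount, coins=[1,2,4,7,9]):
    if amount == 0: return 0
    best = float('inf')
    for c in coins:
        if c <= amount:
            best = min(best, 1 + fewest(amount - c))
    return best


Building up with DP:
fewest(0) = 0
fewest(1) = min(1+fewest(0)=1+0=1) = 1
fewest(2) = min(1+fewest(1)=1+1=2, 1+fewest(0)=1+0=1) = 1
fewest(3) = min(1+fewest(2)=1+1=2, 1+fewest(1)=1+1=2) = 2
fewest(4) = min(1+fewest(3)=1+2=3, 1+fewest(2)=1+1=2, 1+fewest(0)=1+0=1) = 1
fewest(5) = min(1+fewest(4)=1+1=2, 1+fewest(3)=1+2=3, 1+fewest(1)=1+1=2) = 2
fewest(6) = min(1+fewest(5)=1+2=3, 1+fewest(4)=1+1=2, 1+fewest(2)=1+1=2) = 2
fewest(7) = min(1+fewest(6)=1+2=3, 1+fewest(5)=1+2=3, 1+fewest(3)=1+2=3, 1+fewest(0)=1+0=1) = 1
fewest(8) = min(1+fewest(7)=1+1=2, 1+fewest(6)=1+2=3, 1+fewest(4)=1+1=2, 1+fewest(1)=1+1=2) = 2
fewest(9) = min(1+fewest(8)=1+2=3, 1+fewest(7)=1+1=2, 1+fewest(5)=1+2=3, 1+fewest(2)=1+1=2, 1+fewest(0)=1+0=1) = 1
fewest(10) = min(1+fewest(9)=1+1=2, 1+fewest(8)=1+2=3, 1+fewest(6)=1+2=3, 1+fewest(3)=1+2=3, 1+fewest(1)=1+1=2) = 2
fewest(11) = min(1+fewest(10)=1+2=3, 1+fewest(9)=1+1=2, 1+fewest(7)=1+1=2, 1+fewest(4)=1+1=2, 1+fewest(2)=1+1=2) = 2
fewest(12) = min(1+fewest(11)=1+2=3, 1+fewest(10)=1+2=3, 1+fewest(8)=1+2=3, 1+fewest(5)=1+2=3, 1+fewest(3)=1+2=3) = 3
fewest(13) = min(1+fewest(12)=1+3=4, 1+fewest(11)=1+2=3, 1+fewest(9)=1+1=2, 1+fewest(6)=1+2=3, 1+fewest(4)=1+1=2) = 2
fewest(14) = min(1+fewest(13)=1+2=3, 1+fewest(12)=1+3=4, 1+fewest(10)=1+2=3, 1+fewest(7)=1+1=2, 1+fewest(5)=1+2=3) = 2
fewest(15) = min(1+fewest(14)=1+2=3, 1+fewest(13)=1+2=3, 1+fewest(11)=1+2=3, 1+fewest(8)=1+2=3, 1+fewest(6)=1+2=3) = 3
fewest(16) = min(1+fewest(15)=1+3=4, 1+fewest(14)=1+2=3, 1+fewest(12)=1+3=4, 1+fewest(9)=1+1=2, 1+fewest(7)=1+1=2) = 2
fewest(17) = min(1+fewest(16)=1+2=3, 1+fewest(15)=1+3=4, 1+fewest(13)=1+2=3, 1+fewest(10)=1+2=3, 1+fewest(8)=1+2=3) = 3
fewest(18) = min(1+fewest(17)=1+3=4, 1+fewest(16)=1+2=3, 1+fewest(14)=1+2=3, 1+fewest(11)=1+2=3, 1+fewest(9)=1+1=2) = 2
fewest(19) = min(1+fewest(18)=1+2=3, 1+fewest(17)=1+3=4, 1+fewest(15)=1+3=4, 1+fewest(12)=1+3=4, 1+fewest(10)=1+2=3) = 3
fewest(20) = min(1+fewest(19)=1+3=4, 1+fewest(18)=1+2=3, 1+fewest(16)=1+2=3, 1+fewest(13)=1+2=3, 1+fewest(11)=1+2=3) = 3
fewest(21) = min(1+fewest(20)=1+3=4, 1+fewest(19)=1+3=4, 1+fewest(17)=1+3=4, 1+fewest(14)=1+2=3, 1+fewest(12)=1+3=4) = 3
fewest(22) = min(1+fewest(21)=1+3=4, 1+fewest(20)=1+3=4, 1+fewest(18)=1+2=3, 1+fewest(15)=1+3=4, 1+fewest(13)=1+2=3) = 3
fewest(23) = min(1+fewest(22)=1+3=4, 1+fewest(21)=1+3=4, 1+fewest(19)=1+3=4, 1+fewest(16)=1+2=3, 1+fewest(14)=1+2=3) = 3
fewest(24) = min(1+fewest(23)=1+3=4, 1+fewest(22)=1+3=4, 1+fewest(20)=1+3=4, 1+fewest(17)=1+3=4, 1+fewest(15)=1+3=4) = 4
fewest(25) = min(1+fewest(24)=1+4=5, 1+fewest(23)=1+3=4, 1+fewest(21)=1+3=4, 1+fewest(18)=1+2=3, 1+fewest(16)=1+2=3) = 3
fewest(26) = min(1+fewest(25)=1+3=4, 1+fewest(24)=1+4=5, 1+fewest(22)=1+3=4, 1+fewest(19)=1+3=4, 1+fewest(17)=1+3=4) = 4
fewest(27) = min(1+fewest(26)=1+4=5, 1+fewest(25)=1+3=4, 1+fewest(23)=1+3=4, 1+fewest(20)=1+3=4, 1+fewest(18)=1+2=3) = 3
fewest(28) = min(1+fewest(27)=1+3=4, 1+fewest(26)=1+4=5, 1+fewest(24)=1+4=5, 1+fewest(21)=1+3=4, 1+fewest(19)=1+3=4) = 4
fewest(29) = min(1+fewest(28)=1+4=5, 1+fewest(27)=1+3=4, 1+fewest(25)=1+3=4, 1+fewest(22)=1+3=4, 1+fewest(20)=1+3=4) = 4
fewest(30) = min(1+fewest(29)=1+4=5, 1+fewest(28)=1+4=5, 1+fewest(26)=1+4=5, 1+fewest(23)=1+3=4, 1+fewest(21)=1+3=4) = 4
fewest(31) = min(1+fewest(30)=1+4=5, 1+fewest(29)=1+4=5, 1+fewest(27)=1+3=4, 1+fewest(24)=1+4=5, 1+fewest(22)=1+3=4) = 4

4


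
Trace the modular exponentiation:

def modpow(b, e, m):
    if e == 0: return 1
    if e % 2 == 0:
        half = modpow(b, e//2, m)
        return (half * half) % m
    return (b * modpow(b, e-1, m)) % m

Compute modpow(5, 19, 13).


modpow(5, 19, 13): e is odd, compute modpow(5, 18, 13)
  modpow(5, 18, 13): e is even, compute modpow(5, 9, 13)
    modpow(5, 9, 13): e is odd, compute modpow(5, 8, 13)
      modpow(5, 8, 13): e is even, compute modpow(5, 4, 13)
        modpow(5, 4, 13): e is even, compute modpow(5, 2, 13)
          modpow(5, 2, 13): e is even, compute modpow(5, 1, 13)
          modpow(5, 1, 13): e is odd, compute modpow(5, 0, 13)
          modpow(5, 0, 13) = 1
          (5 * 1) % 13 = 5
          half=5, (5*5) % 13 = 12
        half=12, (12*12) % 13 = 1
      half=1, (1*1) % 13 = 1
    (5 * 1) % 13 = 5
  half=5, (5*5) % 13 = 12
(5 * 12) % 13 = 8

8


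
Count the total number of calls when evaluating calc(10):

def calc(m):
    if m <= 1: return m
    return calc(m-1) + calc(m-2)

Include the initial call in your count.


Let C(n) = total calls for calc(n)
C(0) = 1, C(1) = 1
C(2) = 1 + C(1) + C(0) = 1 + 1 + 1 = 3
C(3) = 1 + C(2) + C(1) = 1 + 3 + 1 = 5
C(4) = 1 + C(3) + C(2) = 1 + 5 + 3 = 9
C(5) = 1 + C(4) + C(3) = 1 + 9 + 5 = 15
C(6) = 1 + C(5) + C(4) = 1 + 15 + 9 = 25
C(7) = 1 + C(6) + C(5) = 1 + 25 + 15 = 41
C(8) = 1 + C(7) + C(6) = 1 + 41 + 25 = 67
C(9) = 1 + C(8) + C(7) = 1 + 67 + 41 = 109
C(10) = 1 + C(9) + C(8) = 1 + 109 + 67 = 177

177


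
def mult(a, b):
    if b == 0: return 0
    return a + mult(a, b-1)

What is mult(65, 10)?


mult(65, 10) = 65 + mult(65, 9)
mult(65, 9) = 65 + mult(65, 8)
mult(65, 8) = 65 + mult(65, 7)
mult(65, 7) = 65 + mult(65, 6)
mult(65, 6) = 65 + mult(65, 5)
mult(65, 5) = 65 + mult(65, 4)
mult(65, 4) = 65 + mult(65, 3)
mult(65, 3) = 65 + mult(65, 2)
mult(65, 2) = 65 + mult(65, 1)
mult(65, 1) = 65 + mult(65, 0)
mult(65, 0) = 0  (base case)
Total: 65 + 65 + 65 + 65 + 65 + 65 + 65 + 65 + 65 + 65 + 0 = 650

650


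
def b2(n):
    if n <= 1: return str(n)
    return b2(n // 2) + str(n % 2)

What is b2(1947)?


b2(1947) = b2(973) + '1'
b2(973) = b2(486) + '1'
b2(486) = b2(243) + '0'
b2(243) = b2(121) + '1'
b2(121) = b2(60) + '1'
b2(60) = b2(30) + '0'
b2(30) = b2(15) + '0'
b2(15) = b2(7) + '1'
b2(7) = b2(3) + '1'
b2(3) = b2(1) + '1'
b2(1) = '1'  (base case)
Concatenating: '1' + '1' + '1' + '1' + '0' + '0' + '1' + '1' + '0' + '1' + '1' = '11110011011'

11110011011


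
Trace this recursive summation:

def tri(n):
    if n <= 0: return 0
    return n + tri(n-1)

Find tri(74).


tri(74)
= 74 + 73 + 72 + 71 + 70 + 69 + 68 + 67 + 66 + 65 + 64 + 63 + 62 + 61 + 60 + 59 + 58 + 57 + 56 + 55 + 54 + 53 + 52 + 51 + 50 + 49 + 48 + 47 + 46 + 45 + 44 + 43 + 42 + 41 + 40 + 39 + 38 + 37 + 36 + 35 + 34 + 33 + 32 + 31 + 30 + 29 + 28 + 27 + 26 + 25 + 24 + 23 + 22 + 21 + 20 + 19 + 18 + 17 + 16 + 15 + 14 + 13 + 12 + 11 + 10 + 9 + 8 + 7 + 6 + 5 + 4 + 3 + 2 + 1 + tri(0)
= 74 + 73 + 72 + 71 + 70 + 69 + 68 + 67 + 66 + 65 + 64 + 63 + 62 + 61 + 60 + 59 + 58 + 57 + 56 + 55 + 54 + 53 + 52 + 51 + 50 + 49 + 48 + 47 + 46 + 45 + 44 + 43 + 42 + 41 + 40 + 39 + 38 + 37 + 36 + 35 + 34 + 33 + 32 + 31 + 30 + 29 + 28 + 27 + 26 + 25 + 24 + 23 + 22 + 21 + 20 + 19 + 18 + 17 + 16 + 15 + 14 + 13 + 12 + 11 + 10 + 9 + 8 + 7 + 6 + 5 + 4 + 3 + 2 + 1 + 0
= 2775

2775


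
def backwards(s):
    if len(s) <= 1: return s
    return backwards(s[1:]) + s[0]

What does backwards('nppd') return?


backwards('nppd') = backwards('ppd') + 'n'
backwards('ppd') = backwards('pd') + 'p'
backwards('pd') = backwards('d') + 'p'
backwards('d') = 'd'  (base case)
Concatenating: 'd' + 'p' + 'p' + 'n' = 'dppn'

dppn


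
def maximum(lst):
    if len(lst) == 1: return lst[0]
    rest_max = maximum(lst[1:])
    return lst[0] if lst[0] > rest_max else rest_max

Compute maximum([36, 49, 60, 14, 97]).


maximum([36, 49, 60, 14, 97]): compare 36 with maximum([49, 60, 14, 97])
maximum([49, 60, 14, 97]): compare 49 with maximum([60, 14, 97])
maximum([60, 14, 97]): compare 60 with maximum([14, 97])
maximum([14, 97]): compare 14 with maximum([97])
maximum([97]) = 97  (base case)
Compare 14 with 97 -> 97
Compare 60 with 97 -> 97
Compare 49 with 97 -> 97
Compare 36 with 97 -> 97

97


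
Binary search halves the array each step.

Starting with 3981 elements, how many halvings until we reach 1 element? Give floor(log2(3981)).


3981 / 2 = 1990
1990 / 2 = 995
995 / 2 = 497
497 / 2 = 248
248 / 2 = 124
124 / 2 = 62
62 / 2 = 31
31 / 2 = 15
15 / 2 = 7
7 / 2 = 3
3 / 2 = 1
Reached 1 after 11 halvings

11


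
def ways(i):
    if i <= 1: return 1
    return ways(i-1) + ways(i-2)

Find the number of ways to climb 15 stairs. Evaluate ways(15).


Building up from base cases:
ways(0) = 1
ways(1) = 1
ways(2) = ways(1) + ways(0) = 1 + 1 = 2
ways(3) = ways(2) + ways(1) = 2 + 1 = 3
ways(4) = ways(3) + ways(2) = 3 + 2 = 5
ways(5) = ways(4) + ways(3) = 5 + 3 = 8
ways(6) = ways(5) + ways(4) = 8 + 5 = 13
ways(7) = ways(6) + ways(5) = 13 + 8 = 21
ways(8) = ways(7) + ways(6) = 21 + 13 = 34
ways(9) = ways(8) + ways(7) = 34 + 21 = 55
ways(10) = ways(9) + ways(8) = 55 + 34 = 89
ways(11) = ways(10) + ways(9) = 89 + 55 = 144
ways(12) = ways(11) + ways(10) = 144 + 89 = 233
ways(13) = ways(12) + ways(11) = 233 + 144 = 377
ways(14) = ways(13) + ways(12) = 377 + 233 = 610
ways(15) = ways(14) + ways(13) = 610 + 377 = 987

987


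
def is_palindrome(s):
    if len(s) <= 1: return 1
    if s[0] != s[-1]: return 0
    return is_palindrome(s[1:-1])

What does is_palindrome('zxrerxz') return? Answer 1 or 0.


is_palindrome('zxrerxz'): s[0]='z' == s[-1]='z' -> check is_palindrome('xrerx')
is_palindrome('xrerx'): s[0]='x' == s[-1]='x' -> check is_palindrome('rer')
is_palindrome('rer'): s[0]='r' == s[-1]='r' -> check is_palindrome('e')
is_palindrome('e'): len <= 1 -> return 1  (base case)
Result: 1 (palindrome)

1


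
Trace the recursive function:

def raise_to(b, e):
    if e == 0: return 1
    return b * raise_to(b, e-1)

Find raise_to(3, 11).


raise_to(3, 11)
= 3 * raise_to(3, 10)
= 3 * 3 * raise_to(3, 9)
= 3 * 3 * 3 * raise_to(3, 8)
= 3 * 3 * 3 * 3 * raise_to(3, 7)
= 3 * 3 * 3 * 3 * 3 * raise_to(3, 6)
= 3 * 3 * 3 * 3 * 3 * 3 * raise_to(3, 5)
= 3 * 3 * 3 * 3 * 3 * 3 * 3 * raise_to(3, 4)
= 3 * 3 * 3 * 3 * 3 * 3 * 3 * 3 * raise_to(3, 3)
= 3 * 3 * 3 * 3 * 3 * 3 * 3 * 3 * 3 * raise_to(3, 2)
= 3 * 3 * 3 * 3 * 3 * 3 * 3 * 3 * 3 * 3 * raise_to(3, 1)
= 3 * 3 * 3 * 3 * 3 * 3 * 3 * 3 * 3 * 3 * 3 * raise_to(3, 0)
= 3 * 3 * 3 * 3 * 3 * 3 * 3 * 3 * 3 * 3 * 3 * 1
= 177147

177147


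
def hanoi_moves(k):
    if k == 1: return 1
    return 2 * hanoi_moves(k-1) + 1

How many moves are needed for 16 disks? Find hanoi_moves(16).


hanoi_moves(16) = 2 * hanoi_moves(15) + 1
hanoi_moves(15) = 2 * hanoi_moves(14) + 1
hanoi_moves(14) = 2 * hanoi_moves(13) + 1
hanoi_moves(13) = 2 * hanoi_moves(12) + 1
hanoi_moves(12) = 2 * hanoi_moves(11) + 1
hanoi_moves(11) = 2 * hanoi_moves(10) + 1
hanoi_moves(10) = 2 * hanoi_moves(9) + 1
hanoi_moves(9) = 2 * hanoi_moves(8) + 1
hanoi_moves(8) = 2 * hanoi_moves(7) + 1
hanoi_moves(7) = 2 * hanoi_moves(6) + 1
hanoi_moves(6) = 2 * hanoi_moves(5) + 1
hanoi_moves(5) = 2 * hanoi_moves(4) + 1
hanoi_moves(4) = 2 * hanoi_moves(3) + 1
hanoi_moves(3) = 2 * hanoi_moves(2) + 1
hanoi_moves(2) = 2 * hanoi_moves(1) + 1
hanoi_moves(1) = 1  (base case)
hanoi_moves(2) = 2 * 1 + 1 = 3
hanoi_moves(3) = 2 * 3 + 1 = 7
hanoi_moves(4) = 2 * 7 + 1 = 15
hanoi_moves(5) = 2 * 15 + 1 = 31
hanoi_moves(6) = 2 * 31 + 1 = 63
hanoi_moves(7) = 2 * 63 + 1 = 127
hanoi_moves(8) = 2 * 127 + 1 = 255
hanoi_moves(9) = 2 * 255 + 1 = 511
hanoi_moves(10) = 2 * 511 + 1 = 1023
hanoi_moves(11) = 2 * 1023 + 1 = 2047
hanoi_moves(12) = 2 * 2047 + 1 = 4095
hanoi_moves(13) = 2 * 4095 + 1 = 8191
hanoi_moves(14) = 2 * 8191 + 1 = 16383
hanoi_moves(15) = 2 * 16383 + 1 = 32767
hanoi_moves(16) = 2 * 32767 + 1 = 65535

65535


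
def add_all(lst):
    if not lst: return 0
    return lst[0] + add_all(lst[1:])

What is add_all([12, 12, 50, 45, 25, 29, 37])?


add_all([12, 12, 50, 45, 25, 29, 37]) = 12 + add_all([12, 50, 45, 25, 29, 37])
add_all([12, 50, 45, 25, 29, 37]) = 12 + add_all([50, 45, 25, 29, 37])
add_all([50, 45, 25, 29, 37]) = 50 + add_all([45, 25, 29, 37])
add_all([45, 25, 29, 37]) = 45 + add_all([25, 29, 37])
add_all([25, 29, 37]) = 25 + add_all([29, 37])
add_all([29, 37]) = 29 + add_all([37])
add_all([37]) = 37 + add_all([])
add_all([]) = 0  (base case)
Total: 12 + 12 + 50 + 45 + 25 + 29 + 37 + 0 = 210

210


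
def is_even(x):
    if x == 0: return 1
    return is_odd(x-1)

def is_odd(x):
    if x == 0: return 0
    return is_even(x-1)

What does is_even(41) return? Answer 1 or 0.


is_even(41) = is_odd(40)
is_odd(40) = is_even(39)
is_even(39) = is_odd(38)
is_odd(38) = is_even(37)
is_even(37) = is_odd(36)
is_odd(36) = is_even(35)
is_even(35) = is_odd(34)
is_odd(34) = is_even(33)
is_even(33) = is_odd(32)
is_odd(32) = is_even(31)
is_even(31) = is_odd(30)
is_odd(30) = is_even(29)
is_even(29) = is_odd(28)
is_odd(28) = is_even(27)
is_even(27) = is_odd(26)
is_odd(26) = is_even(25)
is_even(25) = is_odd(24)
is_odd(24) = is_even(23)
is_even(23) = is_odd(22)
is_odd(22) = is_even(21)
is_even(21) = is_odd(20)
is_odd(20) = is_even(19)
is_even(19) = is_odd(18)
is_odd(18) = is_even(17)
is_even(17) = is_odd(16)
is_odd(16) = is_even(15)
is_even(15) = is_odd(14)
is_odd(14) = is_even(13)
is_even(13) = is_odd(12)
is_odd(12) = is_even(11)
is_even(11) = is_odd(10)
is_odd(10) = is_even(9)
is_even(9) = is_odd(8)
is_odd(8) = is_even(7)
is_even(7) = is_odd(6)
is_odd(6) = is_even(5)
is_even(5) = is_odd(4)
is_odd(4) = is_even(3)
is_even(3) = is_odd(2)
is_odd(2) = is_even(1)
is_even(1) = is_odd(0)
is_odd(0) = 0  (base case)
Result: 0

0


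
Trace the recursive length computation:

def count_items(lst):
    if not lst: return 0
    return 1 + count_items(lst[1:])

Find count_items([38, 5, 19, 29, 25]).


count_items([38, 5, 19, 29, 25]) = 1 + count_items([5, 19, 29, 25])
count_items([5, 19, 29, 25]) = 1 + count_items([19, 29, 25])
count_items([19, 29, 25]) = 1 + count_items([29, 25])
count_items([29, 25]) = 1 + count_items([25])
count_items([25]) = 1 + count_items([])
count_items([]) = 0  (base case)
Unwinding: 1 + 1 + 1 + 1 + 1 + 0 = 5

5


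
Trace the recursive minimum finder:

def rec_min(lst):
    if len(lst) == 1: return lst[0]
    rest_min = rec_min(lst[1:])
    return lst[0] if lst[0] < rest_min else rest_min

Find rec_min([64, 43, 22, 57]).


rec_min([64, 43, 22, 57]): compare 64 with rec_min([43, 22, 57])
rec_min([43, 22, 57]): compare 43 with rec_min([22, 57])
rec_min([22, 57]): compare 22 with rec_min([57])
rec_min([57]) = 57  (base case)
Compare 22 with 57 -> 22
Compare 43 with 22 -> 22
Compare 64 with 22 -> 22

22


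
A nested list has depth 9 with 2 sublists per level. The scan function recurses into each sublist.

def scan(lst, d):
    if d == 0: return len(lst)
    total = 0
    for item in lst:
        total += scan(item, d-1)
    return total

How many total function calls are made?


At depth 0 (root): 1 call
At depth 1: each of 1 parents calls scan on 2 children = 2 calls
At depth 2: each of 2 parents calls scan on 2 children = 4 calls
At depth 3: each of 4 parents calls scan on 2 children = 8 calls
At depth 4: each of 8 parents calls scan on 2 children = 16 calls
At depth 5: each of 16 parents calls scan on 2 children = 32 calls
At depth 6: each of 32 parents calls scan on 2 children = 64 calls
At depth 7: each of 64 parents calls scan on 2 children = 128 calls
At depth 8: each of 128 parents calls scan on 2 children = 256 calls
At depth 9: each of 256 parents calls scan on 2 children = 512 calls
Total: 1 + 2 + 4 + 8 + 16 + 32 + 64 + 128 + 256 + 512 = 1023

1023


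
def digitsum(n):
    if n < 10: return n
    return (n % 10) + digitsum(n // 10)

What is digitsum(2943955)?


digitsum(2943955) = 5 + digitsum(294395)
digitsum(294395) = 5 + digitsum(29439)
digitsum(29439) = 9 + digitsum(2943)
digitsum(2943) = 3 + digitsum(294)
digitsum(294) = 4 + digitsum(29)
digitsum(29) = 9 + digitsum(2)
digitsum(2) = 2  (base case)
Total: 5 + 5 + 9 + 3 + 4 + 9 + 2 = 37

37


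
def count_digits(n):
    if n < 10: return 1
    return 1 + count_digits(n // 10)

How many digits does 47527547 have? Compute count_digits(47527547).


count_digits(47527547) = 1 + count_digits(4752754)
count_digits(4752754) = 1 + count_digits(475275)
count_digits(475275) = 1 + count_digits(47527)
count_digits(47527) = 1 + count_digits(4752)
count_digits(4752) = 1 + count_digits(475)
count_digits(475) = 1 + count_digits(47)
count_digits(47) = 1 + count_digits(4)
count_digits(4) = 1  (base case: 4 < 10)
Unwinding: 1 + 1 + 1 + 1 + 1 + 1 + 1 + 1 = 8

8


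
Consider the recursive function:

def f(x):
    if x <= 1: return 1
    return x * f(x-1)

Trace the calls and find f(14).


f(14)
= 14 * f(13)
= 14 * 13 * f(12)
= 14 * 13 * 12 * f(11)
= 14 * 13 * 12 * 11 * f(10)
= 14 * 13 * 12 * 11 * 10 * f(9)
= 14 * 13 * 12 * 11 * 10 * 9 * f(8)
= 14 * 13 * 12 * 11 * 10 * 9 * 8 * f(7)
= 14 * 13 * 12 * 11 * 10 * 9 * 8 * 7 * f(6)
= 14 * 13 * 12 * 11 * 10 * 9 * 8 * 7 * 6 * f(5)
= 14 * 13 * 12 * 11 * 10 * 9 * 8 * 7 * 6 * 5 * f(4)
= 14 * 13 * 12 * 11 * 10 * 9 * 8 * 7 * 6 * 5 * 4 * f(3)
= 14 * 13 * 12 * 11 * 10 * 9 * 8 * 7 * 6 * 5 * 4 * 3 * f(2)
= 14 * 13 * 12 * 11 * 10 * 9 * 8 * 7 * 6 * 5 * 4 * 3 * 2 * f(1)
= 14 * 13 * 12 * 11 * 10 * 9 * 8 * 7 * 6 * 5 * 4 * 3 * 2 * 1
= 87178291200

87178291200


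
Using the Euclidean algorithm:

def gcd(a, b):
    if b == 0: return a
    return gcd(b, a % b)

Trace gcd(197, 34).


gcd(197, 34) = gcd(34, 27)
gcd(34, 27) = gcd(27, 7)
gcd(27, 7) = gcd(7, 6)
gcd(7, 6) = gcd(6, 1)
gcd(6, 1) = gcd(1, 0)
gcd(1, 0) = 1  (base case)

1


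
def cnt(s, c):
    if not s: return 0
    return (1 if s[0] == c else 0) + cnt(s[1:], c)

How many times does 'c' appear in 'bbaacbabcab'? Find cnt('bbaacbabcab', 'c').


s[0]='b' != 'c' -> 0
s[0]='b' != 'c' -> 0
s[0]='a' != 'c' -> 0
s[0]='a' != 'c' -> 0
s[0]='c' == 'c' -> 1
s[0]='b' != 'c' -> 0
s[0]='a' != 'c' -> 0
s[0]='b' != 'c' -> 0
s[0]='c' == 'c' -> 1
s[0]='a' != 'c' -> 0
s[0]='b' != 'c' -> 0
Sum: 0 + 0 + 0 + 0 + 1 + 0 + 0 + 0 + 1 + 0 + 0 = 2

2


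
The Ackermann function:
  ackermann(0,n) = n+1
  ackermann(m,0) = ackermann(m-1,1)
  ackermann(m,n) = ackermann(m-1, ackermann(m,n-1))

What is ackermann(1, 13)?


ackermann(1, 13) = ackermann(0, ackermann(1, 12))
  ackermann(1, 12) = ackermann(0, ackermann(1, 11))
    ackermann(1, 11) = ackermann(0, ackermann(1, 10))
      ackermann(1, 10) = ackermann(0, ackermann(1, 9))
        ackermann(1, 9) = ackermann(0, ackermann(1, 8))
          ackermann(1, 8) = ackermann(0, ackermann(1, 7))
          ackermann(1, 7) = ackermann(0, ackermann(1, 6))
          ackermann(1, 6) = ackermann(0, ackermann(1, 5))
          ackermann(1, 5) = ackermann(0, ackermann(1, 4))
          ackermann(1, 4) = ackermann(0, ackermann(1, 3))
          ackermann(1, 3) = ackermann(0, ackermann(1, 2))
          ackermann(1, 2) = ackermann(0, ackermann(1, 1))
          ackermann(1, 1) = ackermann(0, ackermann(1, 0))
          ackermann(1, 0) = ackermann(0, 1)
          ackermann(0, 1) = 2
            = ackermann(0, 2)
          ackermann(0, 2) = 3
            = ackermann(0, 3)
          ackermann(0, 3) = 4
            = ackermann(0, 4)
          ackermann(0, 4) = 5
            = ackermann(0, 5)
          ackermann(0, 5) = 6
            = ackermann(0, 6)
          ackermann(0, 6) = 7
... (trace truncated)
Result: ackermann(1, 13) = 15

15


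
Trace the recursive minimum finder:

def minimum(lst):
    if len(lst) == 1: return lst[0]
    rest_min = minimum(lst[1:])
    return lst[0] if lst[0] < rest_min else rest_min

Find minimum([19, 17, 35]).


minimum([19, 17, 35]): compare 19 with minimum([17, 35])
minimum([17, 35]): compare 17 with minimum([35])
minimum([35]) = 35  (base case)
Compare 17 with 35 -> 17
Compare 19 with 17 -> 17

17


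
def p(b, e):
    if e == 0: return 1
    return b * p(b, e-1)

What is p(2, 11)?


p(2, 11)
= 2 * p(2, 10)
= 2 * 2 * p(2, 9)
= 2 * 2 * 2 * p(2, 8)
= 2 * 2 * 2 * 2 * p(2, 7)
= 2 * 2 * 2 * 2 * 2 * p(2, 6)
= 2 * 2 * 2 * 2 * 2 * 2 * p(2, 5)
= 2 * 2 * 2 * 2 * 2 * 2 * 2 * p(2, 4)
= 2 * 2 * 2 * 2 * 2 * 2 * 2 * 2 * p(2, 3)
= 2 * 2 * 2 * 2 * 2 * 2 * 2 * 2 * 2 * p(2, 2)
= 2 * 2 * 2 * 2 * 2 * 2 * 2 * 2 * 2 * 2 * p(2, 1)
= 2 * 2 * 2 * 2 * 2 * 2 * 2 * 2 * 2 * 2 * 2 * p(2, 0)
= 2 * 2 * 2 * 2 * 2 * 2 * 2 * 2 * 2 * 2 * 2 * 1
= 2048

2048


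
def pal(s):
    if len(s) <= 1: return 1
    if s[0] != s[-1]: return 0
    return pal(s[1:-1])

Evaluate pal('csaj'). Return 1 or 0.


pal('csaj'): s[0]='c' != s[-1]='j' -> return 0
Result: 0 (not a palindrome)

0


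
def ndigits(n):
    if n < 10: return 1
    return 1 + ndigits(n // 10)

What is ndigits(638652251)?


ndigits(638652251) = 1 + ndigits(63865225)
ndigits(63865225) = 1 + ndigits(6386522)
ndigits(6386522) = 1 + ndigits(638652)
ndigits(638652) = 1 + ndigits(63865)
ndigits(63865) = 1 + ndigits(6386)
ndigits(6386) = 1 + ndigits(638)
ndigits(638) = 1 + ndigits(63)
ndigits(63) = 1 + ndigits(6)
ndigits(6) = 1  (base case: 6 < 10)
Unwinding: 1 + 1 + 1 + 1 + 1 + 1 + 1 + 1 + 1 = 9

9


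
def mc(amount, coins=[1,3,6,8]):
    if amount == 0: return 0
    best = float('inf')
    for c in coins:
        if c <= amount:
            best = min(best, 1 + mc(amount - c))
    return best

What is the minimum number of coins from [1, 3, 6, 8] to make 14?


Building up with DP:
mc(0) = 0
mc(1) = min(1+mc(0)=1+0=1) = 1
mc(2) = min(1+mc(1)=1+1=2) = 2
mc(3) = min(1+mc(2)=1+2=3, 1+mc(0)=1+0=1) = 1
mc(4) = min(1+mc(3)=1+1=2, 1+mc(1)=1+1=2) = 2
mc(5) = min(1+mc(4)=1+2=3, 1+mc(2)=1+2=3) = 3
mc(6) = min(1+mc(5)=1+3=4, 1+mc(3)=1+1=2, 1+mc(0)=1+0=1) = 1
mc(7) = min(1+mc(6)=1+1=2, 1+mc(4)=1+2=3, 1+mc(1)=1+1=2) = 2
mc(8) = min(1+mc(7)=1+2=3, 1+mc(5)=1+3=4, 1+mc(2)=1+2=3, 1+mc(0)=1+0=1) = 1
mc(9) = min(1+mc(8)=1+1=2, 1+mc(6)=1+1=2, 1+mc(3)=1+1=2, 1+mc(1)=1+1=2) = 2
mc(10) = min(1+mc(9)=1+2=3, 1+mc(7)=1+2=3, 1+mc(4)=1+2=3, 1+mc(2)=1+2=3) = 3
mc(11) = min(1+mc(10)=1+3=4, 1+mc(8)=1+1=2, 1+mc(5)=1+3=4, 1+mc(3)=1+1=2) = 2
mc(12) = min(1+mc(11)=1+2=3, 1+mc(9)=1+2=3, 1+mc(6)=1+1=2, 1+mc(4)=1+2=3) = 2
mc(13) = min(1+mc(12)=1+2=3, 1+mc(10)=1+3=4, 1+mc(7)=1+2=3, 1+mc(5)=1+3=4) = 3
mc(14) = min(1+mc(13)=1+3=4, 1+mc(11)=1+2=3, 1+mc(8)=1+1=2, 1+mc(6)=1+1=2) = 2

2


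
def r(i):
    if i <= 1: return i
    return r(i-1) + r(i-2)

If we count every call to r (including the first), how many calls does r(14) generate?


Let C(n) = total calls for r(n)
C(0) = 1, C(1) = 1
C(2) = 1 + C(1) + C(0) = 1 + 1 + 1 = 3
C(3) = 1 + C(2) + C(1) = 1 + 3 + 1 = 5
C(4) = 1 + C(3) + C(2) = 1 + 5 + 3 = 9
C(5) = 1 + C(4) + C(3) = 1 + 9 + 5 = 15
C(6) = 1 + C(5) + C(4) = 1 + 15 + 9 = 25
C(7) = 1 + C(6) + C(5) = 1 + 25 + 15 = 41
C(8) = 1 + C(7) + C(6) = 1 + 41 + 25 = 67
C(9) = 1 + C(8) + C(7) = 1 + 67 + 41 = 109
C(10) = 1 + C(9) + C(8) = 1 + 109 + 67 = 177
C(11) = 1 + C(10) + C(9) = 1 + 177 + 109 = 287
C(12) = 1 + C(11) + C(10) = 1 + 287 + 177 = 465
C(13) = 1 + C(12) + C(11) = 1 + 465 + 287 = 753
C(14) = 1 + C(13) + C(12) = 1 + 753 + 465 = 1219

1219


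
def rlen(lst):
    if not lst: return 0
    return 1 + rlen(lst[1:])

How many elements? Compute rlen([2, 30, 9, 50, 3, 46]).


rlen([2, 30, 9, 50, 3, 46]) = 1 + rlen([30, 9, 50, 3, 46])
rlen([30, 9, 50, 3, 46]) = 1 + rlen([9, 50, 3, 46])
rlen([9, 50, 3, 46]) = 1 + rlen([50, 3, 46])
rlen([50, 3, 46]) = 1 + rlen([3, 46])
rlen([3, 46]) = 1 + rlen([46])
rlen([46]) = 1 + rlen([])
rlen([]) = 0  (base case)
Unwinding: 1 + 1 + 1 + 1 + 1 + 1 + 0 = 6

6


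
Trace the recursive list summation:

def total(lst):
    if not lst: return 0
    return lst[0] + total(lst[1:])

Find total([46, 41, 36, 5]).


total([46, 41, 36, 5]) = 46 + total([41, 36, 5])
total([41, 36, 5]) = 41 + total([36, 5])
total([36, 5]) = 36 + total([5])
total([5]) = 5 + total([])
total([]) = 0  (base case)
Total: 46 + 41 + 36 + 5 + 0 = 128

128


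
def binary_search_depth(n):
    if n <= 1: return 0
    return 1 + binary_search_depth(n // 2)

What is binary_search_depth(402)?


402 / 2 = 201
201 / 2 = 100
100 / 2 = 50
50 / 2 = 25
25 / 2 = 12
12 / 2 = 6
6 / 2 = 3
3 / 2 = 1
Reached 1 after 8 halvings

8


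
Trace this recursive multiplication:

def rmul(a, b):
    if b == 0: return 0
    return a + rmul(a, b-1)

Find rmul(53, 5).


rmul(53, 5) = 53 + rmul(53, 4)
rmul(53, 4) = 53 + rmul(53, 3)
rmul(53, 3) = 53 + rmul(53, 2)
rmul(53, 2) = 53 + rmul(53, 1)
rmul(53, 1) = 53 + rmul(53, 0)
rmul(53, 0) = 0  (base case)
Total: 53 + 53 + 53 + 53 + 53 + 0 = 265

265


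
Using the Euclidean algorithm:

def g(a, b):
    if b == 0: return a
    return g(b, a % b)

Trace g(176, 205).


g(176, 205) = g(205, 176)
g(205, 176) = g(176, 29)
g(176, 29) = g(29, 2)
g(29, 2) = g(2, 1)
g(2, 1) = g(1, 0)
g(1, 0) = 1  (base case)

1


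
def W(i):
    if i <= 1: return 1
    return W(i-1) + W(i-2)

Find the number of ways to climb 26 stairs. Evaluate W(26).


Building up from base cases:
W(0) = 1
W(1) = 1
W(2) = W(1) + W(0) = 1 + 1 = 2
W(3) = W(2) + W(1) = 2 + 1 = 3
W(4) = W(3) + W(2) = 3 + 2 = 5
W(5) = W(4) + W(3) = 5 + 3 = 8
W(6) = W(5) + W(4) = 8 + 5 = 13
W(7) = W(6) + W(5) = 13 + 8 = 21
W(8) = W(7) + W(6) = 21 + 13 = 34
W(9) = W(8) + W(7) = 34 + 21 = 55
W(10) = W(9) + W(8) = 55 + 34 = 89
W(11) = W(10) + W(9) = 89 + 55 = 144
W(12) = W(11) + W(10) = 144 + 89 = 233
W(13) = W(12) + W(11) = 233 + 144 = 377
W(14) = W(13) + W(12) = 377 + 233 = 610
W(15) = W(14) + W(13) = 610 + 377 = 987
W(16) = W(15) + W(14) = 987 + 610 = 1597
W(17) = W(16) + W(15) = 1597 + 987 = 2584
W(18) = W(17) + W(16) = 2584 + 1597 = 4181
W(19) = W(18) + W(17) = 4181 + 2584 = 6765
W(20) = W(19) + W(18) = 6765 + 4181 = 10946
W(21) = W(20) + W(19) = 10946 + 6765 = 17711
W(22) = W(21) + W(20) = 17711 + 10946 = 28657
W(23) = W(22) + W(21) = 28657 + 17711 = 46368
W(24) = W(23) + W(22) = 46368 + 28657 = 75025
W(25) = W(24) + W(23) = 75025 + 46368 = 121393
W(26) = W(25) + W(24) = 121393 + 75025 = 196418

196418


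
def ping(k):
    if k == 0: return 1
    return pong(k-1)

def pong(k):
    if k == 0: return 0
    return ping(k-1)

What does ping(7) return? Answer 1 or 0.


ping(7) = pong(6)
pong(6) = ping(5)
ping(5) = pong(4)
pong(4) = ping(3)
ping(3) = pong(2)
pong(2) = ping(1)
ping(1) = pong(0)
pong(0) = 0  (base case)
Result: 0

0


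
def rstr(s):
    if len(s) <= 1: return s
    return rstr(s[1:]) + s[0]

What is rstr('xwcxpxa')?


rstr('xwcxpxa') = rstr('wcxpxa') + 'x'
rstr('wcxpxa') = rstr('cxpxa') + 'w'
rstr('cxpxa') = rstr('xpxa') + 'c'
rstr('xpxa') = rstr('pxa') + 'x'
rstr('pxa') = rstr('xa') + 'p'
rstr('xa') = rstr('a') + 'x'
rstr('a') = 'a'  (base case)
Concatenating: 'a' + 'x' + 'p' + 'x' + 'c' + 'w' + 'x' = 'axpxcwx'

axpxcwx


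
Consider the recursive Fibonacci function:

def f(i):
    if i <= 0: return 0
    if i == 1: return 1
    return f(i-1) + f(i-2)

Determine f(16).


Computing f(16) bottom-up:
f(0) = 0
f(1) = 1
f(2) = f(1) + f(0) = 1 + 0 = 1
f(3) = f(2) + f(1) = 1 + 1 = 2
f(4) = f(3) + f(2) = 2 + 1 = 3
f(5) = f(4) + f(3) = 3 + 2 = 5
f(6) = f(5) + f(4) = 5 + 3 = 8
f(7) = f(6) + f(5) = 8 + 5 = 13
f(8) = f(7) + f(6) = 13 + 8 = 21
f(9) = f(8) + f(7) = 21 + 13 = 34
f(10) = f(9) + f(8) = 34 + 21 = 55
f(11) = f(10) + f(9) = 55 + 34 = 89
f(12) = f(11) + f(10) = 89 + 55 = 144
f(13) = f(12) + f(11) = 144 + 89 = 233
f(14) = f(13) + f(12) = 233 + 144 = 377
f(15) = f(14) + f(13) = 377 + 233 = 610
f(16) = f(15) + f(14) = 610 + 377 = 987

987
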